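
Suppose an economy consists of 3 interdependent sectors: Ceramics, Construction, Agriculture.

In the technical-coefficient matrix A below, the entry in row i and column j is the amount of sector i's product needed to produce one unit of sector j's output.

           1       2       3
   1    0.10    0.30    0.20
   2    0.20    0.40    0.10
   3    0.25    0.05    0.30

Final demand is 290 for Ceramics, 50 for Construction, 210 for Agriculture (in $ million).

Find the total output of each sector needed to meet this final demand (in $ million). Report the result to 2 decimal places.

x_1 = 557.71, x_2 = 356.68, x_3 = 524.66

I − A =
  [   0.90    -0.30    -0.20]
  [  -0.20     0.60    -0.10]
  [  -0.25    -0.05     0.70]
Cofactors of I−A, C_ij = (−1)^(i+j)·(minor ij) (rows/columns in the sector order above):
  C_11 = (0.60)(0.70) − (-0.10)(-0.05) = 0.4150
  C_12 = −[(-0.20)(0.70) − (-0.10)(-0.25)] = 0.1650
  C_13 = (-0.20)(-0.05) − (0.60)(-0.25) = 0.1600
  C_21 = −[(-0.30)(0.70) − (-0.20)(-0.05)] = 0.2200
  C_22 = (0.90)(0.70) − (-0.20)(-0.25) = 0.5800
  C_23 = −[(0.90)(-0.05) − (-0.30)(-0.25)] = 0.1200
  C_31 = (-0.30)(-0.10) − (-0.20)(0.60) = 0.1500
  C_32 = −[(0.90)(-0.10) − (-0.20)(-0.20)] = 0.1300
  C_33 = (0.90)(0.60) − (-0.30)(-0.20) = 0.4800
det(I−A) = Σ_j (I−A)_1j·C_1j = (0.90)(0.4150) + (-0.30)(0.1650) + (-0.20)(0.1600) = 0.2920
adj(I−A) = Cᵀ =
  [ 0.4150   0.2200   0.1500]
  [ 0.1650   0.5800   0.1300]
  [ 0.1600   0.1200   0.4800]
(I − A)⁻¹ = adj(I−A) / det(I−A) ≈
  [   1.4212     0.7534     0.5137]
  [   0.5651     1.9863     0.4452]
  [   0.5479     0.4110     1.6438]
x = (I − A)⁻¹ d = adj(I−A)·d / det(I−A), with det(I−A) = 0.2920:
  x_1 = (0.4150·290 + 0.2200·50 + 0.1500·210) / 0.2920 = 162.85 / 0.2920 ≈ 557.71
  x_2 = (0.1650·290 + 0.5800·50 + 0.1300·210) / 0.2920 = 104.15 / 0.2920 ≈ 356.68
  x_3 = (0.1600·290 + 0.1200·50 + 0.4800·210) / 0.2920 = 153.20 / 0.2920 ≈ 524.66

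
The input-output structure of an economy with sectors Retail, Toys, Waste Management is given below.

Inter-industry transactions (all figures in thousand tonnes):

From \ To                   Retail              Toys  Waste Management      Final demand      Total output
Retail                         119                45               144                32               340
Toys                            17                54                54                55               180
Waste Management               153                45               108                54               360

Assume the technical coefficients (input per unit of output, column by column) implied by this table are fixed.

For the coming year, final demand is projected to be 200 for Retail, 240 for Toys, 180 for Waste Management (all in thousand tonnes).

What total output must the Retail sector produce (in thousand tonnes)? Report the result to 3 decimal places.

Technical coefficients a_ij = z_ij / X_j:
  a_RR = 119/340 = 0.35, a_TR = 17/340 = 0.05, a_WR = 153/340 = 0.45
  a_RT = 45/180 = 0.25, a_TT = 54/180 = 0.30, a_WT = 45/180 = 0.25
  a_RW = 144/360 = 0.40, a_TW = 54/360 = 0.15, a_WW = 108/360 = 0.30
I − A =
  [   0.65    -0.25    -0.40]
  [  -0.05     0.70    -0.15]
  [  -0.45    -0.25     0.70]
Cofactors of I−A, C_ij = (−1)^(i+j)·(minor ij) (rows/columns in the sector order above):
  C_11 = (0.70)(0.70) − (-0.15)(-0.25) = 0.4525
  C_12 = −[(-0.05)(0.70) − (-0.15)(-0.45)] = 0.1025
  C_13 = (-0.05)(-0.25) − (0.70)(-0.45) = 0.3275
  C_21 = −[(-0.25)(0.70) − (-0.40)(-0.25)] = 0.2750
  C_22 = (0.65)(0.70) − (-0.40)(-0.45) = 0.2750
  C_23 = −[(0.65)(-0.25) − (-0.25)(-0.45)] = 0.2750
  C_31 = (-0.25)(-0.15) − (-0.40)(0.70) = 0.3175
  C_32 = −[(0.65)(-0.15) − (-0.40)(-0.05)] = 0.1175
  C_33 = (0.65)(0.70) − (-0.25)(-0.05) = 0.4425
det(I−A) = Σ_j (I−A)_1j·C_1j = (0.65)(0.4525) + (-0.25)(0.1025) + (-0.40)(0.3275) = 0.1375
adj(I−A) = Cᵀ =
  [ 0.4525   0.2750   0.3175]
  [ 0.1025   0.2750   0.1175]
  [ 0.3275   0.2750   0.4425]
(I − A)⁻¹ = adj(I−A) / det(I−A) ≈
  [   3.2909     2.0000     2.3091]
  [   0.7455     2.0000     0.8545]
  [   2.3818     2.0000     3.2182]
x = (I − A)⁻¹ d = adj(I−A)·d / det(I−A), with det(I−A) = 0.1375:
  x_R = (0.4525·200 + 0.2750·240 + 0.3175·180) / 0.1375 = 213.65 / 0.1375 ≈ 1553.818
  x_T = (0.1025·200 + 0.2750·240 + 0.1175·180) / 0.1375 = 107.65 / 0.1375 ≈ 782.909
  x_W = (0.3275·200 + 0.2750·240 + 0.4425·180) / 0.1375 = 211.15 / 0.1375 ≈ 1535.636

x_R = 1553.818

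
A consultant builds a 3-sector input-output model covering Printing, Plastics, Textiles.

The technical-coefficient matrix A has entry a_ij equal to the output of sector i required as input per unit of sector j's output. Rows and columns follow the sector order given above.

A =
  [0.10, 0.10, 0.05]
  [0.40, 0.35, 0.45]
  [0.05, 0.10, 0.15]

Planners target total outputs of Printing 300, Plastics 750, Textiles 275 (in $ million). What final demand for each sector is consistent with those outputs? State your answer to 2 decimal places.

I − A =
  [   0.90    -0.10    -0.05]
  [  -0.40     0.65    -0.45]
  [  -0.05    -0.10     0.85]
d = (I − A) x:
  d_1 = (+0.90)·300 + (-0.10)·750 + (-0.05)·275 = 181.25
  d_2 = (-0.40)·300 + (+0.65)·750 + (-0.45)·275 = 243.75
  d_3 = (-0.05)·300 + (-0.10)·750 + (+0.85)·275 = 143.75

d_1 = 181.25, d_2 = 243.75, d_3 = 143.75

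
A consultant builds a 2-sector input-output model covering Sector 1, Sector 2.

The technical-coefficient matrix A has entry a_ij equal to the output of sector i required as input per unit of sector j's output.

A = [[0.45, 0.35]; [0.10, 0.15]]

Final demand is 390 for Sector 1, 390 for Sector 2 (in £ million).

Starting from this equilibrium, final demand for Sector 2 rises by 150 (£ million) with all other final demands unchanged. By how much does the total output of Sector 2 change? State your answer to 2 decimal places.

Δx_2 = 190.75

I − A =
  [   0.55    -0.35]
  [  -0.10     0.85]
det(I−A) = (0.55)(0.85) − (-0.35)(-0.10) = 0.4325
adj(I−A) = [[0.85, 0.35], [0.10, 0.55]]
(I − A)⁻¹ = adj(I−A) / det(I−A) ≈
  [   1.9653     0.8092]
  [   0.2312     1.2717]
Δx = (I − A)⁻¹ Δd with Δd having +150 in the Sector 2 component and 0 elsewhere.
So Δx_2 = L_22 · (+150), where L_22 = adj(I−A)_22 / det(I−A) = 0.55 / 0.4325.
Δx_2 = 0.55 × (+150) / 0.4325 = 82.50 / 0.4325 ≈ 190.75.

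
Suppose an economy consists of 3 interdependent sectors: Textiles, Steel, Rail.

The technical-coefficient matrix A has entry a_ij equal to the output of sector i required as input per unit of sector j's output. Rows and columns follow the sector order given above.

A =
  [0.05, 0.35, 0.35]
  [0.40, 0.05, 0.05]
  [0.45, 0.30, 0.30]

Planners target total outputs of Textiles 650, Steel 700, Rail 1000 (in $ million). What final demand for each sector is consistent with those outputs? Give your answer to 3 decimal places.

I − A =
  [   0.95    -0.35    -0.35]
  [  -0.40     0.95    -0.05]
  [  -0.45    -0.30     0.70]
d = (I − A) x:
  d_1 = (+0.95)·650 + (-0.35)·700 + (-0.35)·1000 = 22.500
  d_2 = (-0.40)·650 + (+0.95)·700 + (-0.05)·1000 = 355.000
  d_3 = (-0.45)·650 + (-0.30)·700 + (+0.70)·1000 = 197.500

d_1 = 22.500, d_2 = 355.000, d_3 = 197.500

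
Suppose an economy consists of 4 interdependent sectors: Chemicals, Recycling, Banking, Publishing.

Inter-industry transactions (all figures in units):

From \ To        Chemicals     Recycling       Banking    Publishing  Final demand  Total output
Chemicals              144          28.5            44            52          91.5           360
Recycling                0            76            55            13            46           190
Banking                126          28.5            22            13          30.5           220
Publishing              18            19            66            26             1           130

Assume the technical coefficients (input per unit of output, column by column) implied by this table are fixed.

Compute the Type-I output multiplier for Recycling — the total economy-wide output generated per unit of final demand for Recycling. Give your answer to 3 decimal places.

Technical coefficients a_ij = z_ij / X_j:
  a_CC = 144/360 = 0.40, a_RC = 0/360 = 0.00, a_BC = 126/360 = 0.35, a_PC = 18/360 = 0.05
  a_CR = 28.5/190 = 0.15, a_RR = 76/190 = 0.40, a_BR = 28.5/190 = 0.15, a_PR = 19/190 = 0.10
  a_CB = 44/220 = 0.20, a_RB = 55/220 = 0.25, a_BB = 22/220 = 0.10, a_PB = 66/220 = 0.30
  a_CP = 52/130 = 0.40, a_RP = 13/130 = 0.10, a_BP = 13/130 = 0.10, a_PP = 26/130 = 0.20
I − A =
  [   0.60    -0.15    -0.20    -0.40]
  [   0.00     0.60    -0.25    -0.10]
  [  -0.35    -0.15     0.90    -0.10]
  [  -0.05    -0.10    -0.30     0.80]
Compute the cofactors C_ij = (−1)^(i+j)·(3×3 minor ij) of I−A; the adjugate is their transpose:
adj(I−A) = Cᵀ =
  [ 0.368000   0.183500   0.210500   0.233250]
  [ 0.086250   0.297000   0.134000   0.097000]
  [ 0.168250   0.131750   0.269250   0.134250]
  [ 0.096875   0.098000   0.130875   0.246375]
det(I−A) = Σ_j (I−A)_1j·C_1j = (0.60)(0.368000) + (-0.15)(0.086250) + (-0.20)(0.168250) + (-0.40)(0.096875) = 0.1354625
(I − A)⁻¹ = adj(I−A) / det(I−A) ≈
  [   2.7166     1.3546     1.5539     1.7219]
  [   0.6367     2.1925     0.9892     0.7161]
  [   1.2420     0.9726     1.9876     0.9910]
  [   0.7151     0.7234     0.9661     1.8188]
The output multiplier for sector j is the column-j sum of the Leontief inverse (I − A)⁻¹ = adj(I−A) / det(I−A).
Column R of adj(I−A): (0.183500, 0.297000, 0.131750, 0.098000); det(I−A) = 0.1354625.
m_R = (0.183500 + 0.297000 + 0.131750 + 0.098000) / 0.1354625 = 0.71025 / 0.1354625 ≈ 5.243.

m_R = 5.243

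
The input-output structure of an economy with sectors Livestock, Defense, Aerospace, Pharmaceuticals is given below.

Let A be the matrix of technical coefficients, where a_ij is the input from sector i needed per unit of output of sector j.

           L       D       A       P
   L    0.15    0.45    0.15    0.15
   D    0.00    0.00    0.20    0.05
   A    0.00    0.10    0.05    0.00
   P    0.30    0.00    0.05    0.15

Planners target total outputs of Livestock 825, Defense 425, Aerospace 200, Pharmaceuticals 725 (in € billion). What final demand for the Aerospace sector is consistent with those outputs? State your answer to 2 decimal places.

I − A =
  [   0.85    -0.45    -0.15    -0.15]
  [   0.00     1.00    -0.20    -0.05]
  [   0.00    -0.10     0.95     0.00]
  [  -0.30     0.00    -0.05     0.85]
d = (I − A) x:
  d_L = (+0.85)·825 + (-0.45)·425 + (-0.15)·200 + (-0.15)·725 = 371.25
  d_D = (+0.00)·825 + (+1.00)·425 + (-0.20)·200 + (-0.05)·725 = 348.75
  d_A = (+0.00)·825 + (-0.10)·425 + (+0.95)·200 + (+0.00)·725 = 147.50
  d_P = (-0.30)·825 + (+0.00)·425 + (-0.05)·200 + (+0.85)·725 = 358.75

d_A = 147.50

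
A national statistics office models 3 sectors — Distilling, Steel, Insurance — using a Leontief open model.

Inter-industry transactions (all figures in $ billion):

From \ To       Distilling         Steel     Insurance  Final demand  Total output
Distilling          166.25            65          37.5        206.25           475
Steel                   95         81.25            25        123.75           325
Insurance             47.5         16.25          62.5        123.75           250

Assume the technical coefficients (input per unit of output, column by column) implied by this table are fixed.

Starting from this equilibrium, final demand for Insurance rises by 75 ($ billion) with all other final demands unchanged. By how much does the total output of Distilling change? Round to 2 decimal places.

Δx_1 = 31.29

Technical coefficients a_ij = z_ij / X_j:
  a_11 = 166.25/475 = 0.35, a_21 = 95/475 = 0.20, a_31 = 47.5/475 = 0.10
  a_12 = 65/325 = 0.20, a_22 = 81.25/325 = 0.25, a_32 = 16.25/325 = 0.05
  a_13 = 37.5/250 = 0.15, a_23 = 25/250 = 0.10, a_33 = 62.5/250 = 0.25
I − A =
  [   0.65    -0.20    -0.15]
  [  -0.20     0.75    -0.10]
  [  -0.10    -0.05     0.75]
Cofactors of I−A, C_ij = (−1)^(i+j)·(minor ij) (rows/columns in the sector order above):
  C_11 = (0.75)(0.75) − (-0.10)(-0.05) = 0.5575
  C_12 = −[(-0.20)(0.75) − (-0.10)(-0.10)] = 0.1600
  C_13 = (-0.20)(-0.05) − (0.75)(-0.10) = 0.0850
  C_21 = −[(-0.20)(0.75) − (-0.15)(-0.05)] = 0.1575
  C_22 = (0.65)(0.75) − (-0.15)(-0.10) = 0.4725
  C_23 = −[(0.65)(-0.05) − (-0.20)(-0.10)] = 0.0525
  C_31 = (-0.20)(-0.10) − (-0.15)(0.75) = 0.1325
  C_32 = −[(0.65)(-0.10) − (-0.15)(-0.20)] = 0.0950
  C_33 = (0.65)(0.75) − (-0.20)(-0.20) = 0.4475
det(I−A) = Σ_j (I−A)_1j·C_1j = (0.65)(0.5575) + (-0.20)(0.1600) + (-0.15)(0.0850) = 0.317625
adj(I−A) = Cᵀ =
  [ 0.5575   0.1575   0.1325]
  [ 0.1600   0.4725   0.0950]
  [ 0.0850   0.0525   0.4475]
(I − A)⁻¹ = adj(I−A) / det(I−A) ≈
  [   1.7552     0.4959     0.4172]
  [   0.5037     1.4876     0.2991]
  [   0.2676     0.1653     1.4089]
Δx = (I − A)⁻¹ Δd with Δd having +75 in the Insurance component and 0 elsewhere.
So Δx_1 = L_13 · (+75), where L_13 = adj(I−A)_13 / det(I−A) = 0.1325 / 0.317625.
Δx_1 = 0.1325 × (+75) / 0.317625 = 9.9375 / 0.317625 ≈ 31.29.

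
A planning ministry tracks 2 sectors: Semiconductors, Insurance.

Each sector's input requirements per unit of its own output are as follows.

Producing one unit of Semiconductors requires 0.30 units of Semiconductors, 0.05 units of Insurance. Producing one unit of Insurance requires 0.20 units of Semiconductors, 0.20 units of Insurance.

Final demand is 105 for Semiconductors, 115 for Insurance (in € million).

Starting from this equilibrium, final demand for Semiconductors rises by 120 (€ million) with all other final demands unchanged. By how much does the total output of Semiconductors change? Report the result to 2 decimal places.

Δx_S = 174.55

I − A =
  [   0.70    -0.20]
  [  -0.05     0.80]
det(I−A) = (0.70)(0.80) − (-0.20)(-0.05) = 0.5500
adj(I−A) = [[0.80, 0.20], [0.05, 0.70]]
(I − A)⁻¹ = adj(I−A) / det(I−A) ≈
  [   1.4545     0.3636]
  [   0.0909     1.2727]
Δx = (I − A)⁻¹ Δd with Δd having +120 in the Semiconductors component and 0 elsewhere.
So Δx_S = L_SS · (+120), where L_SS = adj(I−A)_SS / det(I−A) = 0.80 / 0.5500.
Δx_S = 0.80 × (+120) / 0.5500 = 96.00 / 0.5500 ≈ 174.55.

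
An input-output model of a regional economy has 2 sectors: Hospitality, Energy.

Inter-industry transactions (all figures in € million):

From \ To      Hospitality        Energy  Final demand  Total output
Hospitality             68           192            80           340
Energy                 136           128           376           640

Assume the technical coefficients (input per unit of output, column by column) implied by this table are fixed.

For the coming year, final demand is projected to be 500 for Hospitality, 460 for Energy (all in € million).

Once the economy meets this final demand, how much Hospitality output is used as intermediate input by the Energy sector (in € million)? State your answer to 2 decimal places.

z_12 = 327.69

Technical coefficients a_ij = z_ij / X_j:
  a_11 = 68/340 = 0.20, a_21 = 136/340 = 0.40
  a_12 = 192/640 = 0.30, a_22 = 128/640 = 0.20
I − A =
  [   0.80    -0.30]
  [  -0.40     0.80]
det(I−A) = (0.80)(0.80) − (-0.30)(-0.40) = 0.5200
adj(I−A) = [[0.80, 0.30], [0.40, 0.80]]
(I − A)⁻¹ = adj(I−A) / det(I−A) ≈
  [   1.5385     0.5769]
  [   0.7692     1.5385]
First solve x = (I − A)⁻¹ d = adj(I−A)·d / det(I−A); in particular x_2 = (0.40·500 + 0.80·460) / 0.5200 = 568.00 / 0.5200 ≈ 1092.3077.
Intermediate flow from 1 to 2: z_12 = a_12 · x_2 = 0.30 × 568.00 / 0.5200 = 170.40 / 0.5200 ≈ 327.69.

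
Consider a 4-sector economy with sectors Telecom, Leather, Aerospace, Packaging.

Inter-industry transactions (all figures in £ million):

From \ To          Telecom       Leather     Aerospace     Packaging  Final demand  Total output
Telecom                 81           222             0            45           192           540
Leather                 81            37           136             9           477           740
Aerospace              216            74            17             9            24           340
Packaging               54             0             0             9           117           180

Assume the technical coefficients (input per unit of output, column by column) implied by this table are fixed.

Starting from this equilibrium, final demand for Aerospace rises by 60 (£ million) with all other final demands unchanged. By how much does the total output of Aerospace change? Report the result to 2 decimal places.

Technical coefficients a_ij = z_ij / X_j:
  a_11 = 81/540 = 0.15, a_21 = 81/540 = 0.15, a_31 = 216/540 = 0.40, a_41 = 54/540 = 0.10
  a_12 = 222/740 = 0.30, a_22 = 37/740 = 0.05, a_32 = 74/740 = 0.10, a_42 = 0/740 = 0.00
  a_13 = 0/340 = 0.00, a_23 = 136/340 = 0.40, a_33 = 17/340 = 0.05, a_43 = 0/340 = 0.00
  a_14 = 45/180 = 0.25, a_24 = 9/180 = 0.05, a_34 = 9/180 = 0.05, a_44 = 9/180 = 0.05
I − A =
  [   0.85    -0.30     0.00    -0.25]
  [  -0.15     0.95    -0.40    -0.05]
  [  -0.40    -0.10     0.95    -0.05]
  [  -0.10     0.00     0.00     0.95]
Compute the cofactors C_ij = (−1)^(i+j)·(3×3 minor ij) of I−A; the adjugate is their transpose:
adj(I−A) = Cᵀ =
  [ 0.819375   0.270750   0.114000   0.235875]
  [ 0.294125   0.743375   0.313000   0.133000]
  [ 0.380500   0.193750   0.699125   0.147125]
  [ 0.086250   0.028500   0.012000   0.642375]
det(I−A) = Σ_j (I−A)_1j·C_1j = (0.85)(0.819375) + (-0.30)(0.294125) + (0.00)(0.380500) + (-0.25)(0.086250) = 0.58666875
(I − A)⁻¹ = adj(I−A) / det(I−A) ≈
  [   1.3967     0.4615     0.1943     0.4021]
  [   0.5013     1.2671     0.5335     0.2267]
  [   0.6486     0.3303     1.1917     0.2508]
  [   0.1470     0.0486     0.0205     1.0950]
Δx = (I − A)⁻¹ Δd with Δd having +60 in the Aerospace component and 0 elsewhere.
So Δx_3 = L_33 · (+60), where L_33 = adj(I−A)_33 / det(I−A) = 0.699125 / 0.58666875.
Δx_3 = 0.699125 × (+60) / 0.58666875 = 41.9475 / 0.58666875 ≈ 71.50.

Δx_3 = 71.50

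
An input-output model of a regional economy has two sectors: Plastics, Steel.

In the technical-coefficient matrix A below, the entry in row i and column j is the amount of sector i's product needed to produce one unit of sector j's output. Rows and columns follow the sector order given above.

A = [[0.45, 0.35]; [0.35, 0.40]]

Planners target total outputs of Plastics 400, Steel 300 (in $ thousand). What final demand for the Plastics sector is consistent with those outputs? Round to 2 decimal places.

I − A =
  [   0.55    -0.35]
  [  -0.35     0.60]
d = (I − A) x:
  d_P = (+0.55)·400 + (-0.35)·300 = 115.00
  d_S = (-0.35)·400 + (+0.60)·300 = 40.00

d_P = 115.00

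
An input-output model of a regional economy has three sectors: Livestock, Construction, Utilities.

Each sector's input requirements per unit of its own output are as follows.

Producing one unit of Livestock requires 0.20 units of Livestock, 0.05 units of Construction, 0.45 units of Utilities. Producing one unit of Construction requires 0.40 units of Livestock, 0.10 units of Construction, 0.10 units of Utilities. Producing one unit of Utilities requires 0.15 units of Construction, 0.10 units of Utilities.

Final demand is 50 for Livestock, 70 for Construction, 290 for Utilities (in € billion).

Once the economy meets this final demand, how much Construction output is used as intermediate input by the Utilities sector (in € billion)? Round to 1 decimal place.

I − A =
  [   0.80    -0.40     0.00]
  [  -0.05     0.90    -0.15]
  [  -0.45    -0.10     0.90]
Cofactors of I−A, C_ij = (−1)^(i+j)·(minor ij) (rows/columns in the sector order above):
  C_11 = (0.90)(0.90) − (-0.15)(-0.10) = 0.7950
  C_12 = −[(-0.05)(0.90) − (-0.15)(-0.45)] = 0.1125
  C_13 = (-0.05)(-0.10) − (0.90)(-0.45) = 0.4100
  C_21 = −[(-0.40)(0.90) − (0.00)(-0.10)] = 0.3600
  C_22 = (0.80)(0.90) − (0.00)(-0.45) = 0.7200
  C_23 = −[(0.80)(-0.10) − (-0.40)(-0.45)] = 0.2600
  C_31 = (-0.40)(-0.15) − (0.00)(0.90) = 0.0600
  C_32 = −[(0.80)(-0.15) − (0.00)(-0.05)] = 0.1200
  C_33 = (0.80)(0.90) − (-0.40)(-0.05) = 0.7000
det(I−A) = Σ_j (I−A)_1j·C_1j = (0.80)(0.7950) + (-0.40)(0.1125) + (0.00)(0.4100) = 0.5910
adj(I−A) = Cᵀ =
  [ 0.7950   0.3600   0.0600]
  [ 0.1125   0.7200   0.1200]
  [ 0.4100   0.2600   0.7000]
(I − A)⁻¹ = adj(I−A) / det(I−A) ≈
  [   1.3452     0.6091     0.1015]
  [   0.1904     1.2183     0.2030]
  [   0.6937     0.4399     1.1844]
First solve x = (I − A)⁻¹ d = adj(I−A)·d / det(I−A); in particular x_U = (0.4100·50 + 0.2600·70 + 0.7000·290) / 0.5910 = 241.70 / 0.5910 ≈ 408.968.
Intermediate flow from C to U: z_CU = a_CU · x_U = 0.15 × 241.70 / 0.5910 = 36.255 / 0.5910 ≈ 61.3.

z_CU = 61.3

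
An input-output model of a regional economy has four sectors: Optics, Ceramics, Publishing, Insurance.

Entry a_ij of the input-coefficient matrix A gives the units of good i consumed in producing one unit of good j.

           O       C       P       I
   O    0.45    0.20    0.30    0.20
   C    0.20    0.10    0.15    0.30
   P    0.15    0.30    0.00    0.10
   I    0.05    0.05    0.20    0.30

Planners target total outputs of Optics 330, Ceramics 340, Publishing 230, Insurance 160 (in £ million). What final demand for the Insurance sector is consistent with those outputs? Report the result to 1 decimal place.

I − A =
  [   0.55    -0.20    -0.30    -0.20]
  [  -0.20     0.90    -0.15    -0.30]
  [  -0.15    -0.30     1.00    -0.10]
  [  -0.05    -0.05    -0.20     0.70]
d = (I − A) x:
  d_O = (+0.55)·330 + (-0.20)·340 + (-0.30)·230 + (-0.20)·160 = 12.5
  d_C = (-0.20)·330 + (+0.90)·340 + (-0.15)·230 + (-0.30)·160 = 157.5
  d_P = (-0.15)·330 + (-0.30)·340 + (+1.00)·230 + (-0.10)·160 = 62.5
  d_I = (-0.05)·330 + (-0.05)·340 + (-0.20)·230 + (+0.70)·160 = 32.5

d_I = 32.5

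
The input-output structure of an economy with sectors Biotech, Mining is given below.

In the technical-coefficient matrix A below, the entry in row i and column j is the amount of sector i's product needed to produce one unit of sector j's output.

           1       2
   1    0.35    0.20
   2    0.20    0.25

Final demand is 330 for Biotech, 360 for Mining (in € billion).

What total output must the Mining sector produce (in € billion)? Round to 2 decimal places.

x_2 = 670.39

I − A =
  [   0.65    -0.20]
  [  -0.20     0.75]
det(I−A) = (0.65)(0.75) − (-0.20)(-0.20) = 0.4475
adj(I−A) = [[0.75, 0.20], [0.20, 0.65]]
(I − A)⁻¹ = adj(I−A) / det(I−A) ≈
  [   1.6760     0.4469]
  [   0.4469     1.4525]
x = (I − A)⁻¹ d = adj(I−A)·d / det(I−A), with det(I−A) = 0.4475:
  x_1 = (0.75·330 + 0.20·360) / 0.4475 = 319.50 / 0.4475 ≈ 713.97
  x_2 = (0.20·330 + 0.65·360) / 0.4475 = 300.00 / 0.4475 ≈ 670.39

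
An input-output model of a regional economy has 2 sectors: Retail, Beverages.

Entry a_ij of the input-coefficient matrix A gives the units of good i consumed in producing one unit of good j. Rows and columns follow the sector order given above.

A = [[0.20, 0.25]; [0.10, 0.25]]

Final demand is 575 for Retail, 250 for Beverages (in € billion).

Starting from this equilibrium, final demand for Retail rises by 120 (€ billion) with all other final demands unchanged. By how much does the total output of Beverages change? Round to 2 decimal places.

Δx_2 = 20.87

I − A =
  [   0.80    -0.25]
  [  -0.10     0.75]
det(I−A) = (0.80)(0.75) − (-0.25)(-0.10) = 0.5750
adj(I−A) = [[0.75, 0.25], [0.10, 0.80]]
(I − A)⁻¹ = adj(I−A) / det(I−A) ≈
  [   1.3043     0.4348]
  [   0.1739     1.3913]
Δx = (I − A)⁻¹ Δd with Δd having +120 in the Retail component and 0 elsewhere.
So Δx_2 = L_21 · (+120), where L_21 = adj(I−A)_21 / det(I−A) = 0.10 / 0.5750.
Δx_2 = 0.10 × (+120) / 0.5750 = 12.00 / 0.5750 ≈ 20.87.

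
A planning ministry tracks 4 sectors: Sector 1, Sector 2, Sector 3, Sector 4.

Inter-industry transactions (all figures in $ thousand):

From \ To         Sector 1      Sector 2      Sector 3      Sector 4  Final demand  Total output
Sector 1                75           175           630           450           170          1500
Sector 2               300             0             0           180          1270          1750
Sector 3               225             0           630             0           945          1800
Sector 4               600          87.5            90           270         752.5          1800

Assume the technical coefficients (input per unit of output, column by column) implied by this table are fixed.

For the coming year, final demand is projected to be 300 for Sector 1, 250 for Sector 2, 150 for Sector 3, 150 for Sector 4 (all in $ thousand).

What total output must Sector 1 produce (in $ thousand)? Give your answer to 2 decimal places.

Technical coefficients a_ij = z_ij / X_j:
  a_11 = 75/1500 = 0.05, a_21 = 300/1500 = 0.20, a_31 = 225/1500 = 0.15, a_41 = 600/1500 = 0.40
  a_12 = 175/1750 = 0.10, a_22 = 0/1750 = 0.00, a_32 = 0/1750 = 0.00, a_42 = 87.5/1750 = 0.05
  a_13 = 630/1800 = 0.35, a_23 = 0/1800 = 0.00, a_33 = 630/1800 = 0.35, a_43 = 90/1800 = 0.05
  a_14 = 450/1800 = 0.25, a_24 = 180/1800 = 0.10, a_34 = 0/1800 = 0.00, a_44 = 270/1800 = 0.15
I − A =
  [   0.95    -0.10    -0.35    -0.25]
  [  -0.20     1.00     0.00    -0.10]
  [  -0.15     0.00     0.65     0.00]
  [  -0.40    -0.05    -0.05     0.85]
Compute the cofactors C_ij = (−1)^(i+j)·(3×3 minor ij) of I−A; the adjugate is their transpose:
adj(I−A) = Cᵀ =
  [ 0.549250   0.063375   0.308750   0.169000]
  [ 0.137250   0.413375   0.080750   0.089000]
  [ 0.126750   0.014625   0.679250   0.039000]
  [ 0.274000   0.055000   0.190000   0.552000]
det(I−A) = Σ_j (I−A)_1j·C_1j = (0.95)(0.549250) + (-0.10)(0.137250) + (-0.35)(0.126750) + (-0.25)(0.274000) = 0.3952
(I − A)⁻¹ = adj(I−A) / det(I−A) ≈
  [   1.3898     0.1604     0.7813     0.4276]
  [   0.3473     1.0460     0.2043     0.2252]
  [   0.3207     0.0370     1.7188     0.0987]
  [   0.6933     0.1392     0.4808     1.3968]
x = (I − A)⁻¹ d = adj(I−A)·d / det(I−A), with det(I−A) = 0.3952:
  x_1 = (0.549250·300 + 0.063375·250 + 0.308750·150 + 0.169000·150) / 0.3952 = 252.28125 / 0.3952 ≈ 638.36
  x_2 = (0.137250·300 + 0.413375·250 + 0.080750·150 + 0.089000·150) / 0.3952 = 169.98125 / 0.3952 ≈ 430.11
  x_3 = (0.126750·300 + 0.014625·250 + 0.679250·150 + 0.039000·150) / 0.3952 = 149.41875 / 0.3952 ≈ 378.08
  x_4 = (0.274000·300 + 0.055000·250 + 0.190000·150 + 0.552000·150) / 0.3952 = 207.25 / 0.3952 ≈ 524.42

x_1 = 638.36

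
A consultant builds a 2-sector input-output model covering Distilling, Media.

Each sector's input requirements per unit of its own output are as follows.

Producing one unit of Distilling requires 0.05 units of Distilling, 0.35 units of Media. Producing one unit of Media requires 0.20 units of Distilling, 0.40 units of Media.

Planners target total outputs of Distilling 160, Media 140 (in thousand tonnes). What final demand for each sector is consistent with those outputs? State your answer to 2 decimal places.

d_1 = 124.00, d_2 = 28.00

I − A =
  [   0.95    -0.20]
  [  -0.35     0.60]
d = (I − A) x:
  d_1 = (+0.95)·160 + (-0.20)·140 = 124.00
  d_2 = (-0.35)·160 + (+0.60)·140 = 28.00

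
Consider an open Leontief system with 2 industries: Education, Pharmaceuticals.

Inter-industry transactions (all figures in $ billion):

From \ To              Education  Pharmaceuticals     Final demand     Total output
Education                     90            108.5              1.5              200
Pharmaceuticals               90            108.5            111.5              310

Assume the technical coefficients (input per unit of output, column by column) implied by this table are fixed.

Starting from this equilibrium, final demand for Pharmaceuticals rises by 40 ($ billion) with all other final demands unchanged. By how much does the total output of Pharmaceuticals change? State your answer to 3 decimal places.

Technical coefficients a_ij = z_ij / X_j:
  a_EE = 90/200 = 0.45, a_PE = 90/200 = 0.45
  a_EP = 108.5/310 = 0.35, a_PP = 108.5/310 = 0.35
I − A =
  [   0.55    -0.35]
  [  -0.45     0.65]
det(I−A) = (0.55)(0.65) − (-0.35)(-0.45) = 0.2000
adj(I−A) = [[0.65, 0.35], [0.45, 0.55]]
(I − A)⁻¹ = adj(I−A) / det(I−A) ≈
  [   3.2500     1.7500]
  [   2.2500     2.7500]
Δx = (I − A)⁻¹ Δd with Δd having +40 in the Pharmaceuticals component and 0 elsewhere.
So Δx_P = L_PP · (+40), where L_PP = adj(I−A)_PP / det(I−A) = 0.55 / 0.2000.
Δx_P = 0.55 × (+40) / 0.2000 = 22.00 / 0.2000 = 110.000.

Δx_P = 110.000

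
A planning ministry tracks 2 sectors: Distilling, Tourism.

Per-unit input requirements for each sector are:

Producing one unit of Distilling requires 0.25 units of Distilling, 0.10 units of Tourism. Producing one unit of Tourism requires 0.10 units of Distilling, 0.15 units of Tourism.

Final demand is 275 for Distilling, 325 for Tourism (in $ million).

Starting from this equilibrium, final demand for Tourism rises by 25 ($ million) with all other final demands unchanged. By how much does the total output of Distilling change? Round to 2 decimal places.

I − A =
  [   0.75    -0.10]
  [  -0.10     0.85]
det(I−A) = (0.75)(0.85) − (-0.10)(-0.10) = 0.6275
adj(I−A) = [[0.85, 0.10], [0.10, 0.75]]
(I − A)⁻¹ = adj(I−A) / det(I−A) ≈
  [   1.3546     0.1594]
  [   0.1594     1.1952]
Δx = (I − A)⁻¹ Δd with Δd having +25 in the Tourism component and 0 elsewhere.
So Δx_D = L_DT · (+25), where L_DT = adj(I−A)_DT / det(I−A) = 0.10 / 0.6275.
Δx_D = 0.10 × (+25) / 0.6275 = 2.50 / 0.6275 ≈ 3.98.

Δx_D = 3.98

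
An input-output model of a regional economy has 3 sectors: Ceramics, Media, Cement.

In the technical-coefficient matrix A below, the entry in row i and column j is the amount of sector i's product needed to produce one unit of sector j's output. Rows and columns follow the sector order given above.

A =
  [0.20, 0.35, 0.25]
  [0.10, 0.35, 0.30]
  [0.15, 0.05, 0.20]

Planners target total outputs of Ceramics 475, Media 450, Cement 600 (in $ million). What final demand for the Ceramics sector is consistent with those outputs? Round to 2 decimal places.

I − A =
  [   0.80    -0.35    -0.25]
  [  -0.10     0.65    -0.30]
  [  -0.15    -0.05     0.80]
d = (I − A) x:
  d_1 = (+0.80)·475 + (-0.35)·450 + (-0.25)·600 = 72.50
  d_2 = (-0.10)·475 + (+0.65)·450 + (-0.30)·600 = 65.00
  d_3 = (-0.15)·475 + (-0.05)·450 + (+0.80)·600 = 386.25

d_1 = 72.50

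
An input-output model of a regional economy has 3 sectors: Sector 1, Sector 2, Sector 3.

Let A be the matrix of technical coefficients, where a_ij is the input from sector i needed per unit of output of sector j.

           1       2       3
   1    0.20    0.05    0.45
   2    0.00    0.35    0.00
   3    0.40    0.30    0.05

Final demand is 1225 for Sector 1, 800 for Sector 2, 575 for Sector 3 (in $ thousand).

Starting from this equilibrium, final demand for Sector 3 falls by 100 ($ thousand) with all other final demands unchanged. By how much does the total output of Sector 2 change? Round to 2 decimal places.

I − A =
  [   0.80    -0.05    -0.45]
  [   0.00     0.65     0.00]
  [  -0.40    -0.30     0.95]
Cofactors of I−A, C_ij = (−1)^(i+j)·(minor ij) (rows/columns in the sector order above):
  C_11 = (0.65)(0.95) − (0.00)(-0.30) = 0.6175
  C_12 = −[(0.00)(0.95) − (0.00)(-0.40)] = 0.0000
  C_13 = (0.00)(-0.30) − (0.65)(-0.40) = 0.2600
  C_21 = −[(-0.05)(0.95) − (-0.45)(-0.30)] = 0.1825
  C_22 = (0.80)(0.95) − (-0.45)(-0.40) = 0.5800
  C_23 = −[(0.80)(-0.30) − (-0.05)(-0.40)] = 0.2600
  C_31 = (-0.05)(0.00) − (-0.45)(0.65) = 0.2925
  C_32 = −[(0.80)(0.00) − (-0.45)(0.00)] = 0.0000
  C_33 = (0.80)(0.65) − (-0.05)(0.00) = 0.5200
det(I−A) = Σ_j (I−A)_1j·C_1j = (0.80)(0.6175) + (-0.05)(0.0000) + (-0.45)(0.2600) = 0.3770
adj(I−A) = Cᵀ =
  [ 0.6175   0.1825   0.2925]
  [ 0.0000   0.5800   0.0000]
  [ 0.2600   0.2600   0.5200]
(I − A)⁻¹ = adj(I−A) / det(I−A) ≈
  [   1.6379     0.4841     0.7759]
  [   0.0000     1.5385     0.0000]
  [   0.6897     0.6897     1.3793]
Δx = (I − A)⁻¹ Δd with Δd having -100 in the Sector 3 component and 0 elsewhere.
So Δx_2 = L_23 · (-100), where L_23 = adj(I−A)_23 / det(I−A) = 0.0000 / 0.3770.
Δx_2 = 0.0000 × (-100) / 0.3770 = 0.00 / 0.3770 = 0.00.

Δx_2 = 0.00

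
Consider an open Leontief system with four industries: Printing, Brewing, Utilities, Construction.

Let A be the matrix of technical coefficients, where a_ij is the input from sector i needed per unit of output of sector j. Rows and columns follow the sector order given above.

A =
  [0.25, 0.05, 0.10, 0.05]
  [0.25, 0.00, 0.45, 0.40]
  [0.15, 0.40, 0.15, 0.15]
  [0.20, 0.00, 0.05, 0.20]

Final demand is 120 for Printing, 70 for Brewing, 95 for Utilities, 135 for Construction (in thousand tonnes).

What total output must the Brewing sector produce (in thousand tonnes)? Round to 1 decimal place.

I − A =
  [   0.75    -0.05    -0.10    -0.05]
  [  -0.25     1.00    -0.45    -0.40]
  [  -0.15    -0.40     0.85    -0.15]
  [  -0.20     0.00    -0.05     0.80]
Compute the cofactors C_ij = (−1)^(i+j)·(3×3 minor ij) of I−A; the adjugate is their transpose:
adj(I−A) = Cᵀ =
  [ 0.520500   0.066625   0.101500   0.084875]
  [ 0.306625   0.480500   0.309125   0.317375]
  [ 0.262000   0.243500   0.576000   0.246125]
  [ 0.146500   0.031875   0.061375   0.463500]
det(I−A) = Σ_j (I−A)_1j·C_1j = (0.75)(0.520500) + (-0.05)(0.306625) + (-0.10)(0.262000) + (-0.05)(0.146500) = 0.34151875
(I − A)⁻¹ = adj(I−A) / det(I−A) ≈
  [   1.5241     0.1951     0.2972     0.2485]
  [   0.8978     1.4070     0.9051     0.9293]
  [   0.7672     0.7130     1.6866     0.7207]
  [   0.4290     0.0933     0.1797     1.3572]
x = (I − A)⁻¹ d = adj(I−A)·d / det(I−A), with det(I−A) = 0.34151875:
  x_1 = (0.520500·120 + 0.066625·70 + 0.101500·95 + 0.084875·135) / 0.34151875 = 88.224375 / 0.34151875 ≈ 258.3
  x_2 = (0.306625·120 + 0.480500·70 + 0.309125·95 + 0.317375·135) / 0.34151875 = 142.6425 / 0.34151875 ≈ 417.7
  x_3 = (0.262000·120 + 0.243500·70 + 0.576000·95 + 0.246125·135) / 0.34151875 = 136.431875 / 0.34151875 ≈ 399.5
  x_4 = (0.146500·120 + 0.031875·70 + 0.061375·95 + 0.463500·135) / 0.34151875 = 88.214375 / 0.34151875 ≈ 258.3

x_2 = 417.7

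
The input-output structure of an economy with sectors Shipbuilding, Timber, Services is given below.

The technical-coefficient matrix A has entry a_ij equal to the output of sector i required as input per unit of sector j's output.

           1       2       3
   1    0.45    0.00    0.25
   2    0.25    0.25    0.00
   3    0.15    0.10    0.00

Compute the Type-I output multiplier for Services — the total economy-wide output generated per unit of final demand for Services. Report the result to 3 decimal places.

I − A =
  [   0.55     0.00    -0.25]
  [  -0.25     0.75     0.00]
  [  -0.15    -0.10     1.00]
Cofactors of I−A, C_ij = (−1)^(i+j)·(minor ij) (rows/columns in the sector order above):
  C_11 = (0.75)(1.00) − (0.00)(-0.10) = 0.7500
  C_12 = −[(-0.25)(1.00) − (0.00)(-0.15)] = 0.2500
  C_13 = (-0.25)(-0.10) − (0.75)(-0.15) = 0.1375
  C_21 = −[(0.00)(1.00) − (-0.25)(-0.10)] = 0.0250
  C_22 = (0.55)(1.00) − (-0.25)(-0.15) = 0.5125
  C_23 = −[(0.55)(-0.10) − (0.00)(-0.15)] = 0.0550
  C_31 = (0.00)(0.00) − (-0.25)(0.75) = 0.1875
  C_32 = −[(0.55)(0.00) − (-0.25)(-0.25)] = 0.0625
  C_33 = (0.55)(0.75) − (0.00)(-0.25) = 0.4125
det(I−A) = Σ_j (I−A)_1j·C_1j = (0.55)(0.7500) + (0.00)(0.2500) + (-0.25)(0.1375) = 0.378125
adj(I−A) = Cᵀ =
  [ 0.7500   0.0250   0.1875]
  [ 0.2500   0.5125   0.0625]
  [ 0.1375   0.0550   0.4125]
(I − A)⁻¹ = adj(I−A) / det(I−A) ≈
  [   1.9835     0.0661     0.4959]
  [   0.6612     1.3554     0.1653]
  [   0.3636     0.1455     1.0909]
The output multiplier for sector j is the column-j sum of the Leontief inverse (I − A)⁻¹ = adj(I−A) / det(I−A).
Column 3 of adj(I−A): (0.1875, 0.0625, 0.4125); det(I−A) = 0.378125.
m_3 = (0.1875 + 0.0625 + 0.4125) / 0.378125 = 0.6625 / 0.378125 ≈ 1.752.

m_3 = 1.752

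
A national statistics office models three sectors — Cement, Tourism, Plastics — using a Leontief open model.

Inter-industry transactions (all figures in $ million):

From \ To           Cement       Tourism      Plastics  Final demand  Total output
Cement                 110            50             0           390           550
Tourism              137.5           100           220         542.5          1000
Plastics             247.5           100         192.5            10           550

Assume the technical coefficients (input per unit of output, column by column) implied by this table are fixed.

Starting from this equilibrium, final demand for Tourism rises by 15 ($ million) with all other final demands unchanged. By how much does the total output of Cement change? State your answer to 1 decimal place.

Δx_C = 1.2

Technical coefficients a_ij = z_ij / X_j:
  a_CC = 110/550 = 0.20, a_TC = 137.5/550 = 0.25, a_PC = 247.5/550 = 0.45
  a_CT = 50/1000 = 0.05, a_TT = 100/1000 = 0.10, a_PT = 100/1000 = 0.10
  a_CP = 0/550 = 0.00, a_TP = 220/550 = 0.40, a_PP = 192.5/550 = 0.35
I − A =
  [   0.80    -0.05     0.00]
  [  -0.25     0.90    -0.40]
  [  -0.45    -0.10     0.65]
Cofactors of I−A, C_ij = (−1)^(i+j)·(minor ij) (rows/columns in the sector order above):
  C_11 = (0.90)(0.65) − (-0.40)(-0.10) = 0.5450
  C_12 = −[(-0.25)(0.65) − (-0.40)(-0.45)] = 0.3425
  C_13 = (-0.25)(-0.10) − (0.90)(-0.45) = 0.4300
  C_21 = −[(-0.05)(0.65) − (0.00)(-0.10)] = 0.0325
  C_22 = (0.80)(0.65) − (0.00)(-0.45) = 0.5200
  C_23 = −[(0.80)(-0.10) − (-0.05)(-0.45)] = 0.1025
  C_31 = (-0.05)(-0.40) − (0.00)(0.90) = 0.0200
  C_32 = −[(0.80)(-0.40) − (0.00)(-0.25)] = 0.3200
  C_33 = (0.80)(0.90) − (-0.05)(-0.25) = 0.7075
det(I−A) = Σ_j (I−A)_1j·C_1j = (0.80)(0.5450) + (-0.05)(0.3425) + (0.00)(0.4300) = 0.418875
adj(I−A) = Cᵀ =
  [ 0.5450   0.0325   0.0200]
  [ 0.3425   0.5200   0.3200]
  [ 0.4300   0.1025   0.7075]
(I − A)⁻¹ = adj(I−A) / det(I−A) ≈
  [   1.3011     0.0776     0.0477]
  [   0.8177     1.2414     0.7640]
  [   1.0266     0.2447     1.6890]
Δx = (I − A)⁻¹ Δd with Δd having +15 in the Tourism component and 0 elsewhere.
So Δx_C = L_CT · (+15), where L_CT = adj(I−A)_CT / det(I−A) = 0.0325 / 0.418875.
Δx_C = 0.0325 × (+15) / 0.418875 = 0.4875 / 0.418875 ≈ 1.2.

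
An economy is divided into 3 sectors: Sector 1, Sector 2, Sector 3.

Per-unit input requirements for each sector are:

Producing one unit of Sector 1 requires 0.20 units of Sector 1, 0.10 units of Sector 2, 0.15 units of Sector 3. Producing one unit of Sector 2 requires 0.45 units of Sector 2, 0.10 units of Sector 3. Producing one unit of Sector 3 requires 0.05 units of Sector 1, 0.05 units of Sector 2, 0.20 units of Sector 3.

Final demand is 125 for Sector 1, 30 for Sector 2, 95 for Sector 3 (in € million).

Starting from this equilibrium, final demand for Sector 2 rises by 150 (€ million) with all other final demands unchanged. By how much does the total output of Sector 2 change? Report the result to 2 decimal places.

Δx_2 = 276.30

I − A =
  [   0.80     0.00    -0.05]
  [  -0.10     0.55    -0.05]
  [  -0.15    -0.10     0.80]
Cofactors of I−A, C_ij = (−1)^(i+j)·(minor ij) (rows/columns in the sector order above):
  C_11 = (0.55)(0.80) − (-0.05)(-0.10) = 0.4350
  C_12 = −[(-0.10)(0.80) − (-0.05)(-0.15)] = 0.0875
  C_13 = (-0.10)(-0.10) − (0.55)(-0.15) = 0.0925
  C_21 = −[(0.00)(0.80) − (-0.05)(-0.10)] = 0.0050
  C_22 = (0.80)(0.80) − (-0.05)(-0.15) = 0.6325
  C_23 = −[(0.80)(-0.10) − (0.00)(-0.15)] = 0.0800
  C_31 = (0.00)(-0.05) − (-0.05)(0.55) = 0.0275
  C_32 = −[(0.80)(-0.05) − (-0.05)(-0.10)] = 0.0450
  C_33 = (0.80)(0.55) − (0.00)(-0.10) = 0.4400
det(I−A) = Σ_j (I−A)_1j·C_1j = (0.80)(0.4350) + (0.00)(0.0875) + (-0.05)(0.0925) = 0.343375
adj(I−A) = Cᵀ =
  [ 0.4350   0.0050   0.0275]
  [ 0.0875   0.6325   0.0450]
  [ 0.0925   0.0800   0.4400]
(I − A)⁻¹ = adj(I−A) / det(I−A) ≈
  [   1.2668     0.0146     0.0801]
  [   0.2548     1.8420     0.1311]
  [   0.2694     0.2330     1.2814]
Δx = (I − A)⁻¹ Δd with Δd having +150 in the Sector 2 component and 0 elsewhere.
So Δx_2 = L_22 · (+150), where L_22 = adj(I−A)_22 / det(I−A) = 0.6325 / 0.343375.
Δx_2 = 0.6325 × (+150) / 0.343375 = 94.875 / 0.343375 ≈ 276.30.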